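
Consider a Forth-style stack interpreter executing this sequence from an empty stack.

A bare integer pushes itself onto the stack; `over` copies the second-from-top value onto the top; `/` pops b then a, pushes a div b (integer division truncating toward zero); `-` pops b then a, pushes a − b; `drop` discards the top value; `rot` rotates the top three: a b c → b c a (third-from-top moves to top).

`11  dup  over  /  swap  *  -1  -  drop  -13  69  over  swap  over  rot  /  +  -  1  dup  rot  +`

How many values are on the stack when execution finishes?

11   → 11
dup  → 11 11
over → 11 11 11
/    → 11 1
swap → 1 11
*    → 11
-1   → 11 -1
-    → 12
drop → (empty)
-13  → -13
69   → -13 69
over → -13 69 -13
swap → -13 -13 69
over → -13 -13 69 -13
rot  → -13 69 -13 -13
/    → -13 69 1
+    → -13 70
-    → -83
1    → -83 1
dup  → -83 1 1
rot  → 1 1 -83
+    → 1 -82

2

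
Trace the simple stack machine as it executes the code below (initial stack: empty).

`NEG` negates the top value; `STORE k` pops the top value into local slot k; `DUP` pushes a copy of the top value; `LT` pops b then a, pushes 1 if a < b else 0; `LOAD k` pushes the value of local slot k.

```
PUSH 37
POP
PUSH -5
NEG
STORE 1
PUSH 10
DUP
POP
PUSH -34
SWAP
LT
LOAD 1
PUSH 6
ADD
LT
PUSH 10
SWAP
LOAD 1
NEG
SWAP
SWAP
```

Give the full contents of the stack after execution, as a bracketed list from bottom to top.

PUSH 37  → [37]
POP      → []
PUSH -5  → [-5]
NEG      → [5]
STORE 1  → []
PUSH 10  → [10]
DUP      → [10, 10]
POP      → [10]
PUSH -34 → [10, -34]
SWAP     → [-34, 10]
LT       → [1]
LOAD 1   → [1, 5]
PUSH 6   → [1, 5, 6]
ADD      → [1, 11]
LT       → [1]
PUSH 10  → [1, 10]
SWAP     → [10, 1]
LOAD 1   → [10, 1, 5]
NEG      → [10, 1, -5]
SWAP     → [10, -5, 1]
SWAP     → [10, 1, -5]

[10, 1, -5]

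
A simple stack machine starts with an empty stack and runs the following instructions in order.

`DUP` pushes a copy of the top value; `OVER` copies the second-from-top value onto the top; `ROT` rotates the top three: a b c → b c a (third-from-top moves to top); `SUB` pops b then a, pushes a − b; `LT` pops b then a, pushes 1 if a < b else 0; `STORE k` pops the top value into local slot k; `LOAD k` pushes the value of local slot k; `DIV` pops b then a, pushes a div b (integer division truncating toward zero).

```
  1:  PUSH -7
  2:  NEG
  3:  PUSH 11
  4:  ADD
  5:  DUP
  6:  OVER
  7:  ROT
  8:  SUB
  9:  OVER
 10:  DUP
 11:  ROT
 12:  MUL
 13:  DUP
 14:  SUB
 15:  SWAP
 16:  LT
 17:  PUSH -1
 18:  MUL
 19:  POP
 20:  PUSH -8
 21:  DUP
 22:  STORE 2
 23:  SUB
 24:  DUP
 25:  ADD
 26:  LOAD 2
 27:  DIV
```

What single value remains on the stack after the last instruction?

PUSH -7  [-7]
NEG      [7]
PUSH 11  [7, 11]
ADD      [18]
DUP      [18, 18]
OVER     [18, 18, 18]
ROT      [18, 18, 18]
SUB      [18, 0]
OVER     [18, 0, 18]
DUP      [18, 0, 18, 18]
ROT      [18, 18, 18, 0]
MUL      [18, 18, 0]
DUP      [18, 18, 0, 0]
SUB      [18, 18, 0]
SWAP     [18, 0, 18]
LT       [18, 1]
PUSH -1  [18, 1, -1]
MUL      [18, -1]
POP      [18]
PUSH -8  [18, -8]
DUP      [18, -8, -8]
STORE 2  [18, -8]
SUB      [26]
DUP      [26, 26]
ADD      [52]
LOAD 2   [52, -8]
DIV      [-6]

-6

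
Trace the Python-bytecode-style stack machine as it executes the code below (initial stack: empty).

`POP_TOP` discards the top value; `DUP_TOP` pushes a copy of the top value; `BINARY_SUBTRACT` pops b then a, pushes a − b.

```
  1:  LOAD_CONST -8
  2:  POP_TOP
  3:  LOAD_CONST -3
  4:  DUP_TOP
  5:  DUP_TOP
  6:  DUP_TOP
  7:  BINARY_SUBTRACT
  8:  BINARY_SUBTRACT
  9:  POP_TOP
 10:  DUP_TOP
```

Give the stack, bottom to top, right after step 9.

[-3]

LOAD_CONST -8   → [-8]
POP_TOP         → []
LOAD_CONST -3   → [-3]
DUP_TOP         → [-3, -3]
DUP_TOP         → [-3, -3, -3]
DUP_TOP         → [-3, -3, -3, -3]
BINARY_SUBTRACT → [-3, -3, 0]
BINARY_SUBTRACT → [-3, -3]
POP_TOP         → [-3]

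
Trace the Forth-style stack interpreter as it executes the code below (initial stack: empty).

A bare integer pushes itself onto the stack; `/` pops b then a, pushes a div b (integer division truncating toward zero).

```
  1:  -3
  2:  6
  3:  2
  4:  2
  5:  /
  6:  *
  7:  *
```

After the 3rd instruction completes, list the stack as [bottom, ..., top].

[-3, 6, 2]

-3  [-3]
6   [-3, 6]
2   [-3, 6, 2]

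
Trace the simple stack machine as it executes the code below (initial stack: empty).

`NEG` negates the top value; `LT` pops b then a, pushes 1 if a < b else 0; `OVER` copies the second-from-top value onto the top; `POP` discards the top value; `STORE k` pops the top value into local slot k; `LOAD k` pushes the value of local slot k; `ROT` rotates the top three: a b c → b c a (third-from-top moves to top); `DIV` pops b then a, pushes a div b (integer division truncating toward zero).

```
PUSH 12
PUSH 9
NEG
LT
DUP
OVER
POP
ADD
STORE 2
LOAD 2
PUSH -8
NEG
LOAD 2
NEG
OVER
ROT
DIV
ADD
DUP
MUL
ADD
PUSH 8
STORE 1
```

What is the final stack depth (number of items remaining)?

PUSH 12 -> [12]
PUSH 9  -> [12, 9]
NEG     -> [12, -9]
LT      -> [0]
DUP     -> [0, 0]
OVER    -> [0, 0, 0]
POP     -> [0, 0]
ADD     -> [0]
STORE 2 -> []
LOAD 2  -> [0]
PUSH -8 -> [0, -8]
NEG     -> [0, 8]
LOAD 2  -> [0, 8, 0]
NEG     -> [0, 8, 0]
OVER    -> [0, 8, 0, 8]
ROT     -> [0, 0, 8, 8]
DIV     -> [0, 0, 1]
ADD     -> [0, 1]
DUP     -> [0, 1, 1]
MUL     -> [0, 1]
ADD     -> [1]
PUSH 8  -> [1, 8]
STORE 1 -> [1]

1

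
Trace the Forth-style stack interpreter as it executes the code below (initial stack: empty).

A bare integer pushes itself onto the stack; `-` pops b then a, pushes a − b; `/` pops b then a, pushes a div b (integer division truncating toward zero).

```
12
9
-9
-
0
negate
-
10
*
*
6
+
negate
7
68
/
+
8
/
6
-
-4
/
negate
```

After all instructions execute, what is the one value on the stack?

-69

12      12
9       12 9
-9      12 9 -9
-       12 18
0       12 18 0
negate  12 18 0
-       12 18
10      12 18 10
*       12 180
*       2160
6       2160 6
+       2166
negate  -2166
7       -2166 7
68      -2166 7 68
/       -2166 0
+       -2166
8       -2166 8
/       -270
6       -270 6
-       -276
-4      -276 -4
/       69
negate  -69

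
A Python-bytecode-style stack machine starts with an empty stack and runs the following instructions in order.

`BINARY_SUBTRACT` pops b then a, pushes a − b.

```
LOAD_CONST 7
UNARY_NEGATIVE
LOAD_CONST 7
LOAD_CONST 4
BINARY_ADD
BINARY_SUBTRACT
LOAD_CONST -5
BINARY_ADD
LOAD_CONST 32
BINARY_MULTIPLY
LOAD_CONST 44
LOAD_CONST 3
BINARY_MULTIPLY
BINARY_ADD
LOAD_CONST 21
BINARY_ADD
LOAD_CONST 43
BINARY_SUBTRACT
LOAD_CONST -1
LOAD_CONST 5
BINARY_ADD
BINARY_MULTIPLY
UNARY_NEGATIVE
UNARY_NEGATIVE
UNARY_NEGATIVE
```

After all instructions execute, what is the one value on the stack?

2504

LOAD_CONST 7     7
UNARY_NEGATIVE   -7
LOAD_CONST 7     -7 7
LOAD_CONST 4     -7 7 4
BINARY_ADD       -7 11
BINARY_SUBTRACT  -18
LOAD_CONST -5    -18 -5
BINARY_ADD       -23
LOAD_CONST 32    -23 32
BINARY_MULTIPLY  -736
LOAD_CONST 44    -736 44
LOAD_CONST 3     -736 44 3
BINARY_MULTIPLY  -736 132
BINARY_ADD       -604
LOAD_CONST 21    -604 21
BINARY_ADD       -583
LOAD_CONST 43    -583 43
BINARY_SUBTRACT  -626
LOAD_CONST -1    -626 -1
LOAD_CONST 5     -626 -1 5
BINARY_ADD       -626 4
BINARY_MULTIPLY  -2504
UNARY_NEGATIVE   2504
UNARY_NEGATIVE   -2504
UNARY_NEGATIVE   2504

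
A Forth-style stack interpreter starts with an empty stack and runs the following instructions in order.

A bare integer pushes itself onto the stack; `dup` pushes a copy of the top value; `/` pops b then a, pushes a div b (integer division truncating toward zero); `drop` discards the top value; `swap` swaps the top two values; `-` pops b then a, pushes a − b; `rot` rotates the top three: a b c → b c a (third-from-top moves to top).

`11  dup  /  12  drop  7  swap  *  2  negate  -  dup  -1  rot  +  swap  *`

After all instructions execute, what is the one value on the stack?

72

11     → 11
dup    → 11 11
/      → 1
12     → 1 12
drop   → 1
7      → 1 7
swap   → 7 1
*      → 7
2      → 7 2
negate → 7 -2
-      → 9
dup    → 9 9
-1     → 9 9 -1
rot    → 9 -1 9
+      → 9 8
swap   → 8 9
*      → 72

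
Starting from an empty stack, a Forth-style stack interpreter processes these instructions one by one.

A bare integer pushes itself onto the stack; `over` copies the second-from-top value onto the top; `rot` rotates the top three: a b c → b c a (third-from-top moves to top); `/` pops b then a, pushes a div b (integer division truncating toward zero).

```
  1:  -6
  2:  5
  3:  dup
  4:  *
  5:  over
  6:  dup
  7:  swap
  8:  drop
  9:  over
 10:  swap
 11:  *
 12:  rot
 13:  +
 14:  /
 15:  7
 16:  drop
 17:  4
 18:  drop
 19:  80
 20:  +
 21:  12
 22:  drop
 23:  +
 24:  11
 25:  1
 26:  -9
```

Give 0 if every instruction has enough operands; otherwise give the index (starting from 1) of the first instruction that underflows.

-6   → -6
5    → -6 5
dup  → -6 5 5
*    → -6 25
over → -6 25 -6
dup  → -6 25 -6 -6
swap → -6 25 -6 -6
drop → -6 25 -6
over → -6 25 -6 25
swap → -6 25 25 -6
*    → -6 25 -150
rot  → 25 -150 -6
+    → 25 -156
/    → 0
7    → 0 7
drop → 0
4    → 0 4
drop → 0
80   → 0 80
+    → 80
12   → 80 12
drop → 80
+  — needs 2 operands, stack has 1 → underflow

23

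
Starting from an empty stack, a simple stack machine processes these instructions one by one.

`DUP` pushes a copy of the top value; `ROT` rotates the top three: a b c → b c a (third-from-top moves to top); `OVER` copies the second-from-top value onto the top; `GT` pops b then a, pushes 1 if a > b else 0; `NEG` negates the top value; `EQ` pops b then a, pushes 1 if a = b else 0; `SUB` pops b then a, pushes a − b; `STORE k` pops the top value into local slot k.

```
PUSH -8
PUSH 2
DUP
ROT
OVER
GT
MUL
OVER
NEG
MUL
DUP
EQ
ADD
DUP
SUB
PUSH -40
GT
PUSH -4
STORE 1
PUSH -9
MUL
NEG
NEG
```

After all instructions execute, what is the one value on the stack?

-9

PUSH -8  → -8
PUSH 2   → -8 2
DUP      → -8 2 2
ROT      → 2 2 -8
OVER     → 2 2 -8 2
GT       → 2 2 0
MUL      → 2 0
OVER     → 2 0 2
NEG      → 2 0 -2
MUL      → 2 0
DUP      → 2 0 0
EQ       → 2 1
ADD      → 3
DUP      → 3 3
SUB      → 0
PUSH -40 → 0 -40
GT       → 1
PUSH -4  → 1 -4
STORE 1  → 1
PUSH -9  → 1 -9
MUL      → -9
NEG      → 9
NEG      → -9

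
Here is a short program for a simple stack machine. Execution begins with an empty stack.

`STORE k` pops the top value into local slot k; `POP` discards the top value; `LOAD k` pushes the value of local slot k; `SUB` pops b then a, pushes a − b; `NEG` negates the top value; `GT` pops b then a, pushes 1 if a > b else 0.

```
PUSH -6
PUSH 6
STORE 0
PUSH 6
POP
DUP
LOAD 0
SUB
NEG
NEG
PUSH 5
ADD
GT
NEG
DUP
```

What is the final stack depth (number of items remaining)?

2

PUSH -6  [-6]
PUSH 6   [-6, 6]
STORE 0  [-6]
PUSH 6   [-6, 6]
POP      [-6]
DUP      [-6, -6]
LOAD 0   [-6, -6, 6]
SUB      [-6, -12]
NEG      [-6, 12]
NEG      [-6, -12]
PUSH 5   [-6, -12, 5]
ADD      [-6, -7]
GT       [1]
NEG      [-1]
DUP      [-1, -1]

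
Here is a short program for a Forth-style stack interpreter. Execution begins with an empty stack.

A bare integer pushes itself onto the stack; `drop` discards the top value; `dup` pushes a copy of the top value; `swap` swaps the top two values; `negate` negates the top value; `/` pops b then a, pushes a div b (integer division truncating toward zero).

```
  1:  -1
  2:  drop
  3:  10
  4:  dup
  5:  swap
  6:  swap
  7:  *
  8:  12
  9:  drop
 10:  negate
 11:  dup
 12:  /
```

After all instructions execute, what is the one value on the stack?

-1      -1
drop    (empty)
10      10
dup     10 10
swap    10 10
swap    10 10
*       100
12      100 12
drop    100
negate  -100
dup     -100 -100
/       1

1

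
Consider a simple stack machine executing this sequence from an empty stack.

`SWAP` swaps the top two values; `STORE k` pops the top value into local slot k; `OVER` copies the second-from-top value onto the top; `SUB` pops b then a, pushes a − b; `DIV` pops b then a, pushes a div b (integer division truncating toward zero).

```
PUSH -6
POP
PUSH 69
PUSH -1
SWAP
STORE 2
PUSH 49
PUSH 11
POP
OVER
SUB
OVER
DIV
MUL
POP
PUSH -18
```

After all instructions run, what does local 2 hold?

PUSH -6  : [-6]
POP      : []
PUSH 69  : [69]
PUSH -1  : [69, -1]
SWAP     : [-1, 69]
STORE 2  : [-1]
PUSH 49  : [-1, 49]
PUSH 11  : [-1, 49, 11]
POP      : [-1, 49]
OVER     : [-1, 49, -1]
SUB      : [-1, 50]
OVER     : [-1, 50, -1]
DIV      : [-1, -50]
MUL      : [50]
POP      : []
PUSH -18 : [-18]

69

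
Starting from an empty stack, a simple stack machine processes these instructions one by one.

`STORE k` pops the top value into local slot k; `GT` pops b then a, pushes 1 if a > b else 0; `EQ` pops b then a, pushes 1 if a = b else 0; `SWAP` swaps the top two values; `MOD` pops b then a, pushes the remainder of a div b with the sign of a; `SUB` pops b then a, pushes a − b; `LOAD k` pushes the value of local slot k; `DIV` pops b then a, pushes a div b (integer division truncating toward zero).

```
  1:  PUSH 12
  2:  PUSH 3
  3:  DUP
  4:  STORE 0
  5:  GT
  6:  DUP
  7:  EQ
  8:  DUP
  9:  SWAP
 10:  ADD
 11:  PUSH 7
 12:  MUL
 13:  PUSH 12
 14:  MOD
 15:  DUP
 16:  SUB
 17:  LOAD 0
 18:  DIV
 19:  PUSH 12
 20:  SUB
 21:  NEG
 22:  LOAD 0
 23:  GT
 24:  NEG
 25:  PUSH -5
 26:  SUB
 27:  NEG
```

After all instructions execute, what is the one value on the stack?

PUSH 12 : [12]
PUSH 3  : [12, 3]
DUP     : [12, 3, 3]
STORE 0 : [12, 3]
GT      : [1]
DUP     : [1, 1]
EQ      : [1]
DUP     : [1, 1]
SWAP    : [1, 1]
ADD     : [2]
PUSH 7  : [2, 7]
MUL     : [14]
PUSH 12 : [14, 12]
MOD     : [2]
DUP     : [2, 2]
SUB     : [0]
LOAD 0  : [0, 3]
DIV     : [0]
PUSH 12 : [0, 12]
SUB     : [-12]
NEG     : [12]
LOAD 0  : [12, 3]
GT      : [1]
NEG     : [-1]
PUSH -5 : [-1, -5]
SUB     : [4]
NEG     : [-4]

-4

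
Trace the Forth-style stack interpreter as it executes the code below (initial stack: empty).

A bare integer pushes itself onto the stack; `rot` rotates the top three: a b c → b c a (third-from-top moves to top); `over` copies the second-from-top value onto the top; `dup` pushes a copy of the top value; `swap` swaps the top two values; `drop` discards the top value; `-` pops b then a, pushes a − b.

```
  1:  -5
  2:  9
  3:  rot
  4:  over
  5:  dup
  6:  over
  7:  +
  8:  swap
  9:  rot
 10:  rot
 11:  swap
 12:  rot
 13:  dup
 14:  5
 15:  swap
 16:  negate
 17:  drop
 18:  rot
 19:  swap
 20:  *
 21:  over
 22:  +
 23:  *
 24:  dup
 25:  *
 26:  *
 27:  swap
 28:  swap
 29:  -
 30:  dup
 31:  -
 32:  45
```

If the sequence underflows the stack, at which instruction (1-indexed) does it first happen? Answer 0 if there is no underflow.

3

-5 -> -5
9  -> -5 9
rot  — needs 3 operands, stack has 2 → underflow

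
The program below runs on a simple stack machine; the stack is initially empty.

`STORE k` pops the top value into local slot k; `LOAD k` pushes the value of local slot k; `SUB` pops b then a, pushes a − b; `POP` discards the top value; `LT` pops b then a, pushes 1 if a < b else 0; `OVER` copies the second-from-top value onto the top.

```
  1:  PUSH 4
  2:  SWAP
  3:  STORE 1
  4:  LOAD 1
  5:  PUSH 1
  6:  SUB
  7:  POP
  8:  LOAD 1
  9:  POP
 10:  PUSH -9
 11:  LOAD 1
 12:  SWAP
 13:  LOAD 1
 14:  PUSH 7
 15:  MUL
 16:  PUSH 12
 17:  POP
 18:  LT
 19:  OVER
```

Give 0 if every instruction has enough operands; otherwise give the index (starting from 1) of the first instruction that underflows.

2

PUSH 4  [4]
SWAP  — needs 2 operands, stack has 1 → underflow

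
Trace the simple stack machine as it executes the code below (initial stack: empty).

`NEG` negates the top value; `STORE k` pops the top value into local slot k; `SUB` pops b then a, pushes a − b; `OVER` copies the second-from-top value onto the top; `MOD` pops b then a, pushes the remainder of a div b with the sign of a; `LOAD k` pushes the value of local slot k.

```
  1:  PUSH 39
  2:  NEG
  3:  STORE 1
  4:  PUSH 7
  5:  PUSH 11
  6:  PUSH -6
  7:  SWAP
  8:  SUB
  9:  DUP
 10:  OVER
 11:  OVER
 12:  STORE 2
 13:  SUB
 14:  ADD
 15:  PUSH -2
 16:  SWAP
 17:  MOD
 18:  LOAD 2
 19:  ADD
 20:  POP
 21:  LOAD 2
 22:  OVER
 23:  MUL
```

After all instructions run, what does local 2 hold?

PUSH 39 → 39
NEG     → -39
STORE 1 → (empty)
PUSH 7  → 7
PUSH 11 → 7 11
PUSH -6 → 7 11 -6
SWAP    → 7 -6 11
SUB     → 7 -17
DUP     → 7 -17 -17
OVER    → 7 -17 -17 -17
OVER    → 7 -17 -17 -17 -17
STORE 2 → 7 -17 -17 -17
SUB     → 7 -17 0
ADD     → 7 -17
PUSH -2 → 7 -17 -2
SWAP    → 7 -2 -17
MOD     → 7 -2
LOAD 2  → 7 -2 -17
ADD     → 7 -19
POP     → 7
LOAD 2  → 7 -17
OVER    → 7 -17 7
MUL     → 7 -119

-17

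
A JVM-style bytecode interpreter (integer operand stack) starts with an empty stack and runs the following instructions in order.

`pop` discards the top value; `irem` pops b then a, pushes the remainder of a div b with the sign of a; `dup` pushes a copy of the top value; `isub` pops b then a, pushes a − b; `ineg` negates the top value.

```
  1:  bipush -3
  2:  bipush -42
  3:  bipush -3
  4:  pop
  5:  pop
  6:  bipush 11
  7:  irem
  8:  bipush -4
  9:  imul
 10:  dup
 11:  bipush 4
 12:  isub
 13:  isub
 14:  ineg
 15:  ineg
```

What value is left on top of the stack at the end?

4

bipush -3   -3
bipush -42  -3 -42
bipush -3   -3 -42 -3
pop         -3 -42
pop         -3
bipush 11   -3 11
irem        -3
bipush -4   -3 -4
imul        12
dup         12 12
bipush 4    12 12 4
isub        12 8
isub        4
ineg        -4
ineg        4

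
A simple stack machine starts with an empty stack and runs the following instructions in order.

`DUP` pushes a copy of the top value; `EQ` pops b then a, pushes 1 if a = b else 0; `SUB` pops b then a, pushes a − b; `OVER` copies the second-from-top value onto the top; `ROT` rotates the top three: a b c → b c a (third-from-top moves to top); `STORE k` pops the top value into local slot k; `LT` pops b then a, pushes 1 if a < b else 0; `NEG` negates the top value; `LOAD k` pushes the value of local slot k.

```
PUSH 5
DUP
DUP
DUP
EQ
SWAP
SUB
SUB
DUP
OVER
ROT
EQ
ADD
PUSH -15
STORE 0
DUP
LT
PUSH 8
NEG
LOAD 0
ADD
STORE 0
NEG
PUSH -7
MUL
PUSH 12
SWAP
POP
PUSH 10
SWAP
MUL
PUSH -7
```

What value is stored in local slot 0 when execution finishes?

PUSH 5   : 5
DUP      : 5 5
DUP      : 5 5 5
DUP      : 5 5 5 5
EQ       : 5 5 1
SWAP     : 5 1 5
SUB      : 5 -4
SUB      : 9
DUP      : 9 9
OVER     : 9 9 9
ROT      : 9 9 9
EQ       : 9 1
ADD      : 10
PUSH -15 : 10 -15
STORE 0  : 10
DUP      : 10 10
LT       : 0
PUSH 8   : 0 8
NEG      : 0 -8
LOAD 0   : 0 -8 -15
ADD      : 0 -23
STORE 0  : 0
NEG      : 0
PUSH -7  : 0 -7
MUL      : 0
PUSH 12  : 0 12
SWAP     : 12 0
POP      : 12
PUSH 10  : 12 10
SWAP     : 10 12
MUL      : 120
PUSH -7  : 120 -7

-23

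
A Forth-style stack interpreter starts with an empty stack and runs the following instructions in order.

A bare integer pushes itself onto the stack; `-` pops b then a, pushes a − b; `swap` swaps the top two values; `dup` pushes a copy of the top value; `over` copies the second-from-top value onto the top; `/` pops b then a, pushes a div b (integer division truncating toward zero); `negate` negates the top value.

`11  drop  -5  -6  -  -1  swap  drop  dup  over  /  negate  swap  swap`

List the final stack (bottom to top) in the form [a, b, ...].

[-1, -1]

11      [11]
drop    []
-5      [-5]
-6      [-5, -6]
-       [1]
-1      [1, -1]
swap    [-1, 1]
drop    [-1]
dup     [-1, -1]
over    [-1, -1, -1]
/       [-1, 1]
negate  [-1, -1]
swap    [-1, -1]
swap    [-1, -1]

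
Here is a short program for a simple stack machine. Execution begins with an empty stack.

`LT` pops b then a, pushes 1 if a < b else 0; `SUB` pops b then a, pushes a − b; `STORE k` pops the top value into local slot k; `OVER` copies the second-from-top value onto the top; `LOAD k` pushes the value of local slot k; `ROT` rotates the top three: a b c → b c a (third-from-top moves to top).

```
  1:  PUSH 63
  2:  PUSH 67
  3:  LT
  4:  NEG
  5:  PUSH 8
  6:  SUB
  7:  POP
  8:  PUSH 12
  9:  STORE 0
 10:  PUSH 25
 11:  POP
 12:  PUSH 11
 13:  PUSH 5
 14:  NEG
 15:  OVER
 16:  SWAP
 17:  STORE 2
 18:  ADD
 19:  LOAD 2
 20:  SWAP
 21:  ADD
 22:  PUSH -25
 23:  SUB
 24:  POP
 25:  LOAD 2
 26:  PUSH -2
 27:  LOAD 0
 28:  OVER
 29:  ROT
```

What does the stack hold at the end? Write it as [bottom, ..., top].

[-5, 12, -2, -2]

PUSH 63  : 63
PUSH 67  : 63 67
LT       : 1
NEG      : -1
PUSH 8   : -1 8
SUB      : -9
POP      : (empty)
PUSH 12  : 12
STORE 0  : (empty)
PUSH 25  : 25
POP      : (empty)
PUSH 11  : 11
PUSH 5   : 11 5
NEG      : 11 -5
OVER     : 11 -5 11
SWAP     : 11 11 -5
STORE 2  : 11 11
ADD      : 22
LOAD 2   : 22 -5
SWAP     : -5 22
ADD      : 17
PUSH -25 : 17 -25
SUB      : 42
POP      : (empty)
LOAD 2   : -5
PUSH -2  : -5 -2
LOAD 0   : -5 -2 12
OVER     : -5 -2 12 -2
ROT      : -5 12 -2 -2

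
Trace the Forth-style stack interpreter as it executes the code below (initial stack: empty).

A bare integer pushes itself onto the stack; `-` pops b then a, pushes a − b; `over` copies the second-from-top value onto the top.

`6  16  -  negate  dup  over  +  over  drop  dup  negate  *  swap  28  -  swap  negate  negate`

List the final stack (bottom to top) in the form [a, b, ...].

[-18, -400]

6      → 6
16     → 6 16
-      → -10
negate → 10
dup    → 10 10
over   → 10 10 10
+      → 10 20
over   → 10 20 10
drop   → 10 20
dup    → 10 20 20
negate → 10 20 -20
*      → 10 -400
swap   → -400 10
28     → -400 10 28
-      → -400 -18
swap   → -18 -400
negate → -18 400
negate → -18 -400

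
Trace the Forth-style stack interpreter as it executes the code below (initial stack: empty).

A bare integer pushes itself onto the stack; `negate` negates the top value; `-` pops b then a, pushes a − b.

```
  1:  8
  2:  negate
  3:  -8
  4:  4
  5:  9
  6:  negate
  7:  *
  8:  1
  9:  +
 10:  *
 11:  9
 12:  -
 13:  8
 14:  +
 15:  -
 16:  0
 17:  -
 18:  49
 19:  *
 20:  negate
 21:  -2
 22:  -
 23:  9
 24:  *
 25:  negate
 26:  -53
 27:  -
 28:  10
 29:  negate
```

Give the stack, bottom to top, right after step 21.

[14063, -2]

8       [8]
negate  [-8]
-8      [-8, -8]
4       [-8, -8, 4]
9       [-8, -8, 4, 9]
negate  [-8, -8, 4, -9]
*       [-8, -8, -36]
1       [-8, -8, -36, 1]
+       [-8, -8, -35]
*       [-8, 280]
9       [-8, 280, 9]
-       [-8, 271]
8       [-8, 271, 8]
+       [-8, 279]
-       [-287]
0       [-287, 0]
-       [-287]
49      [-287, 49]
*       [-14063]
negate  [14063]
-2      [14063, -2]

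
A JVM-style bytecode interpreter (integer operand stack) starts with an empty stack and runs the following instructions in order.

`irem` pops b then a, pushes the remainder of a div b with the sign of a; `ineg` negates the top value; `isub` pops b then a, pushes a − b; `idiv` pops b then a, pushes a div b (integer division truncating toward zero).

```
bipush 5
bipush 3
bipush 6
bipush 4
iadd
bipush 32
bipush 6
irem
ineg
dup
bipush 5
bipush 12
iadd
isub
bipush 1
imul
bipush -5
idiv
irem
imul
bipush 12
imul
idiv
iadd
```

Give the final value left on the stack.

5

bipush 5  → 5
bipush 3  → 5 3
bipush 6  → 5 3 6
bipush 4  → 5 3 6 4
iadd      → 5 3 10
bipush 32 → 5 3 10 32
bipush 6  → 5 3 10 32 6
irem      → 5 3 10 2
ineg      → 5 3 10 -2
dup       → 5 3 10 -2 -2
bipush 5  → 5 3 10 -2 -2 5
bipush 12 → 5 3 10 -2 -2 5 12
iadd      → 5 3 10 -2 -2 17
isub      → 5 3 10 -2 -19
bipush 1  → 5 3 10 -2 -19 1
imul      → 5 3 10 -2 -19
bipush -5 → 5 3 10 -2 -19 -5
idiv      → 5 3 10 -2 3
irem      → 5 3 10 -2
imul      → 5 3 -20
bipush 12 → 5 3 -20 12
imul      → 5 3 -240
idiv      → 5 0
iadd      → 5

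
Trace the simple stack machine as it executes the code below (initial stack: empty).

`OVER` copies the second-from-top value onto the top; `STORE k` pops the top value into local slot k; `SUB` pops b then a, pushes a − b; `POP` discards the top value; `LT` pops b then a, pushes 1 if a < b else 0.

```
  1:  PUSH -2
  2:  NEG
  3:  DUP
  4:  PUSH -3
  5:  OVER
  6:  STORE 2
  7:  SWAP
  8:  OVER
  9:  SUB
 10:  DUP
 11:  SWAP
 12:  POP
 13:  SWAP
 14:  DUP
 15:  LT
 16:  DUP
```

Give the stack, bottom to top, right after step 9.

PUSH -2  [-2]
NEG      [2]
DUP      [2, 2]
PUSH -3  [2, 2, -3]
OVER     [2, 2, -3, 2]
STORE 2  [2, 2, -3]
SWAP     [2, -3, 2]
OVER     [2, -3, 2, -3]
SUB      [2, -3, 5]

[2, -3, 5]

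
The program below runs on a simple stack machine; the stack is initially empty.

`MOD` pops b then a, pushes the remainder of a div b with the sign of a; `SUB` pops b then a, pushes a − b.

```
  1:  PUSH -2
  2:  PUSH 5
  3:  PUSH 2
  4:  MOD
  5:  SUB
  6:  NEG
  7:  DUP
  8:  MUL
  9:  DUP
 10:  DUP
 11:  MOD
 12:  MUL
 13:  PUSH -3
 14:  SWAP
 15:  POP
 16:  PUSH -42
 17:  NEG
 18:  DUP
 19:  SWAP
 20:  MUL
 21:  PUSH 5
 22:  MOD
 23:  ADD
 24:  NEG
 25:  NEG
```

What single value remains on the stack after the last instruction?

1

PUSH -2  -> -2
PUSH 5   -> -2 5
PUSH 2   -> -2 5 2
MOD      -> -2 1
SUB      -> -3
NEG      -> 3
DUP      -> 3 3
MUL      -> 9
DUP      -> 9 9
DUP      -> 9 9 9
MOD      -> 9 0
MUL      -> 0
PUSH -3  -> 0 -3
SWAP     -> -3 0
POP      -> -3
PUSH -42 -> -3 -42
NEG      -> -3 42
DUP      -> -3 42 42
SWAP     -> -3 42 42
MUL      -> -3 1764
PUSH 5   -> -3 1764 5
MOD      -> -3 4
ADD      -> 1
NEG      -> -1
NEG      -> 1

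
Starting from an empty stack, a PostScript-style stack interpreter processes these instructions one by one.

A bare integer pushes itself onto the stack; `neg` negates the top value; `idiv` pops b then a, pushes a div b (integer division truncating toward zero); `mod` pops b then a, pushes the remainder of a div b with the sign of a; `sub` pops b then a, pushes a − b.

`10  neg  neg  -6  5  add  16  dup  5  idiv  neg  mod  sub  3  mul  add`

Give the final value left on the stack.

4

10   : 10
neg  : -10
neg  : 10
-6   : 10 -6
5    : 10 -6 5
add  : 10 -1
16   : 10 -1 16
dup  : 10 -1 16 16
5    : 10 -1 16 16 5
idiv : 10 -1 16 3
neg  : 10 -1 16 -3
mod  : 10 -1 1
sub  : 10 -2
3    : 10 -2 3
mul  : 10 -6
add  : 4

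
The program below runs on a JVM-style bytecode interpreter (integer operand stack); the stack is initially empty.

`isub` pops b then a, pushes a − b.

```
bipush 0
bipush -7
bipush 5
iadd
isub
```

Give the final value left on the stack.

bipush 0  → [0]
bipush -7 → [0, -7]
bipush 5  → [0, -7, 5]
iadd      → [0, -2]
isub      → [2]

2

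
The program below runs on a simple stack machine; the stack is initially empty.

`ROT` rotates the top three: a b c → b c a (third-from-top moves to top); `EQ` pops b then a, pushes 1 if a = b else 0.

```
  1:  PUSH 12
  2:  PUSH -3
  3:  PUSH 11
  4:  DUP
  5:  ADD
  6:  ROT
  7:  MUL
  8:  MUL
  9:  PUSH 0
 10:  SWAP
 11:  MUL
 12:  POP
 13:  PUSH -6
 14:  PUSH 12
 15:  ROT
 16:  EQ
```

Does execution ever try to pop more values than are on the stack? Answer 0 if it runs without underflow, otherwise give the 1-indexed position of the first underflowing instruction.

PUSH 12 -> 12
PUSH -3 -> 12 -3
PUSH 11 -> 12 -3 11
DUP     -> 12 -3 11 11
ADD     -> 12 -3 22
ROT     -> -3 22 12
MUL     -> -3 264
MUL     -> -792
PUSH 0  -> -792 0
SWAP    -> 0 -792
MUL     -> 0
POP     -> (empty)
PUSH -6 -> -6
PUSH 12 -> -6 12
ROT  — needs 3 operands, stack has 2 → underflow

15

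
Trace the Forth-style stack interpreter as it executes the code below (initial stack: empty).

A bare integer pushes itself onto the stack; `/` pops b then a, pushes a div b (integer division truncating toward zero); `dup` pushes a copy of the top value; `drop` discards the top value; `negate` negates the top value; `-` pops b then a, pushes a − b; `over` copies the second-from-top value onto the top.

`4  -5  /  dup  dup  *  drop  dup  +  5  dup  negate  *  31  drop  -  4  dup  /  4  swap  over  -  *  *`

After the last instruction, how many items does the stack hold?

1

4      → [4]
-5     → [4, -5]
/      → [0]
dup    → [0, 0]
dup    → [0, 0, 0]
*      → [0, 0]
drop   → [0]
dup    → [0, 0]
+      → [0]
5      → [0, 5]
dup    → [0, 5, 5]
negate → [0, 5, -5]
*      → [0, -25]
31     → [0, -25, 31]
drop   → [0, -25]
-      → [25]
4      → [25, 4]
dup    → [25, 4, 4]
/      → [25, 1]
4      → [25, 1, 4]
swap   → [25, 4, 1]
over   → [25, 4, 1, 4]
-      → [25, 4, -3]
*      → [25, -12]
*      → [-300]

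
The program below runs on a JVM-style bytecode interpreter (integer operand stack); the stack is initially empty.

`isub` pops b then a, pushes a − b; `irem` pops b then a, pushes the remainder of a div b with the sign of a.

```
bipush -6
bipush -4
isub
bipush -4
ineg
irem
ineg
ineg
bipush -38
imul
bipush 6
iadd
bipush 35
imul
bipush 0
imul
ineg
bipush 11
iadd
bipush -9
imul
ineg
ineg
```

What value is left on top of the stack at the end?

bipush -6   [-6]
bipush -4   [-6, -4]
isub        [-2]
bipush -4   [-2, -4]
ineg        [-2, 4]
irem        [-2]
ineg        [2]
ineg        [-2]
bipush -38  [-2, -38]
imul        [76]
bipush 6    [76, 6]
iadd        [82]
bipush 35   [82, 35]
imul        [2870]
bipush 0    [2870, 0]
imul        [0]
ineg        [0]
bipush 11   [0, 11]
iadd        [11]
bipush -9   [11, -9]
imul        [-99]
ineg        [99]
ineg        [-99]

-99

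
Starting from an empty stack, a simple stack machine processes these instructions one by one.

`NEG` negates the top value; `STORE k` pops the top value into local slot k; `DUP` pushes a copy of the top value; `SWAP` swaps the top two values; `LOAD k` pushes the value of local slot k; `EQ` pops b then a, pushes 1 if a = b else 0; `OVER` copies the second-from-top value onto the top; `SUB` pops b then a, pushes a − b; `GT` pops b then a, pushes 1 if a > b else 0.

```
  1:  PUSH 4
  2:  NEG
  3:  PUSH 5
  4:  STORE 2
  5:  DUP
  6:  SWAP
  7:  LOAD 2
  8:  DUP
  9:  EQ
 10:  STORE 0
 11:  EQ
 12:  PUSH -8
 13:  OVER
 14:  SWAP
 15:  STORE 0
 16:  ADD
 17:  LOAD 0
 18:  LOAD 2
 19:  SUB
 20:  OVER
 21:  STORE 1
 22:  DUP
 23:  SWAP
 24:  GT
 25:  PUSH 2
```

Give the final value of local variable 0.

PUSH 4  -> 4
NEG     -> -4
PUSH 5  -> -4 5
STORE 2 -> -4
DUP     -> -4 -4
SWAP    -> -4 -4
LOAD 2  -> -4 -4 5
DUP     -> -4 -4 5 5
EQ      -> -4 -4 1
STORE 0 -> -4 -4
EQ      -> 1
PUSH -8 -> 1 -8
OVER    -> 1 -8 1
SWAP    -> 1 1 -8
STORE 0 -> 1 1
ADD     -> 2
LOAD 0  -> 2 -8
LOAD 2  -> 2 -8 5
SUB     -> 2 -13
OVER    -> 2 -13 2
STORE 1 -> 2 -13
DUP     -> 2 -13 -13
SWAP    -> 2 -13 -13
GT      -> 2 0
PUSH 2  -> 2 0 2

-8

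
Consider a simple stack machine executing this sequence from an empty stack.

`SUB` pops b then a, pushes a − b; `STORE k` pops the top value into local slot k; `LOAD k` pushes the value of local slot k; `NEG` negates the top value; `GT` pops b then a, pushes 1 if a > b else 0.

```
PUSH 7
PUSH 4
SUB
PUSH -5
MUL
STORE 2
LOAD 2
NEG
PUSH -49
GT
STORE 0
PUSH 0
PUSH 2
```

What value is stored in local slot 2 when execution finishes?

-15

PUSH 7   -> [7]
PUSH 4   -> [7, 4]
SUB      -> [3]
PUSH -5  -> [3, -5]
MUL      -> [-15]
STORE 2  -> []
LOAD 2   -> [-15]
NEG      -> [15]
PUSH -49 -> [15, -49]
GT       -> [1]
STORE 0  -> []
PUSH 0   -> [0]
PUSH 2   -> [0, 2]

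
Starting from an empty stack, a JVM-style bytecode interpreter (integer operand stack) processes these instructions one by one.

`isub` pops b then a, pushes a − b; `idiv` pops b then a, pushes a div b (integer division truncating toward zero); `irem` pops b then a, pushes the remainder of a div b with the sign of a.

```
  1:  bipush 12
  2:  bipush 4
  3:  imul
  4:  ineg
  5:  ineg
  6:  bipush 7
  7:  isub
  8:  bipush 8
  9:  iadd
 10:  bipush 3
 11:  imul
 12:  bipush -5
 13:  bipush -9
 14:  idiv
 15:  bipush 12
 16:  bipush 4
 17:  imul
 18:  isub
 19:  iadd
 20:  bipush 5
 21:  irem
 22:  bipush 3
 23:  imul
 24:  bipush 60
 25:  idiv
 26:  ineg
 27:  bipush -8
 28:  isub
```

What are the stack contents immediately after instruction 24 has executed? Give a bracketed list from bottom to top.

bipush 12 : 12
bipush 4  : 12 4
imul      : 48
ineg      : -48
ineg      : 48
bipush 7  : 48 7
isub      : 41
bipush 8  : 41 8
iadd      : 49
bipush 3  : 49 3
imul      : 147
bipush -5 : 147 -5
bipush -9 : 147 -5 -9
idiv      : 147 0
bipush 12 : 147 0 12
bipush 4  : 147 0 12 4
imul      : 147 0 48
isub      : 147 -48
iadd      : 99
bipush 5  : 99 5
irem      : 4
bipush 3  : 4 3
imul      : 12
bipush 60 : 12 60

[12, 60]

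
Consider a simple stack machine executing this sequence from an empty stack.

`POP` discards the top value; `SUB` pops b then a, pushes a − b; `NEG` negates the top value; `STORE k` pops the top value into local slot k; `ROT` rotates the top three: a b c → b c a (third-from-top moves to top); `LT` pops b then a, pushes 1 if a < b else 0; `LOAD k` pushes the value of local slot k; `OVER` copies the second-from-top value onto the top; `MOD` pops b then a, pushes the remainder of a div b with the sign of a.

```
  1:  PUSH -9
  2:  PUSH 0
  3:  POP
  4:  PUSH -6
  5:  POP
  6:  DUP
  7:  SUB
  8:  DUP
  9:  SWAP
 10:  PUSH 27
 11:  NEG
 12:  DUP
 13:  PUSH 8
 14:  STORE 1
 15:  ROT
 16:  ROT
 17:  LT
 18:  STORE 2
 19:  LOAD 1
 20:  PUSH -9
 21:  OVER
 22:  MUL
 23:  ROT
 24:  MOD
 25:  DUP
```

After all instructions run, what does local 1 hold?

PUSH -9  [-9]
PUSH 0   [-9, 0]
POP      [-9]
PUSH -6  [-9, -6]
POP      [-9]
DUP      [-9, -9]
SUB      [0]
DUP      [0, 0]
SWAP     [0, 0]
PUSH 27  [0, 0, 27]
NEG      [0, 0, -27]
DUP      [0, 0, -27, -27]
PUSH 8   [0, 0, -27, -27, 8]
STORE 1  [0, 0, -27, -27]
ROT      [0, -27, -27, 0]
ROT      [0, -27, 0, -27]
LT       [0, -27, 0]
STORE 2  [0, -27]
LOAD 1   [0, -27, 8]
PUSH -9  [0, -27, 8, -9]
OVER     [0, -27, 8, -9, 8]
MUL      [0, -27, 8, -72]
ROT      [0, 8, -72, -27]
MOD      [0, 8, -18]
DUP      [0, 8, -18, -18]

8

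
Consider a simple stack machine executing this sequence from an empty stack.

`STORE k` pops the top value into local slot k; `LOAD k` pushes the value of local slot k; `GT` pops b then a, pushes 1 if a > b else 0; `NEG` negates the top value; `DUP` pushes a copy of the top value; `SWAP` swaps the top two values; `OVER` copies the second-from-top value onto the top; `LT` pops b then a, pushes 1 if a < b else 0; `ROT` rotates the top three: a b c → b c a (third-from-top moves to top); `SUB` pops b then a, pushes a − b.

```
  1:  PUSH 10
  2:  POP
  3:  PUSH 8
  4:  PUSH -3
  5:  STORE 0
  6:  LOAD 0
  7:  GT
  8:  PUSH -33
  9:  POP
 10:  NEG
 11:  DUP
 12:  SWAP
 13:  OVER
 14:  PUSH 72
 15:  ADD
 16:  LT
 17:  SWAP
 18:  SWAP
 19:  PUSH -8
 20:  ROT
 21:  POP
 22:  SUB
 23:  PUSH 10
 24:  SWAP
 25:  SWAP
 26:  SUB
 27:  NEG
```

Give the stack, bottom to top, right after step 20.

[1, -8, -1]

PUSH 10   10
POP       (empty)
PUSH 8    8
PUSH -3   8 -3
STORE 0   8
LOAD 0    8 -3
GT        1
PUSH -33  1 -33
POP       1
NEG       -1
DUP       -1 -1
SWAP      -1 -1
OVER      -1 -1 -1
PUSH 72   -1 -1 -1 72
ADD       -1 -1 71
LT        -1 1
SWAP      1 -1
SWAP      -1 1
PUSH -8   -1 1 -8
ROT       1 -8 -1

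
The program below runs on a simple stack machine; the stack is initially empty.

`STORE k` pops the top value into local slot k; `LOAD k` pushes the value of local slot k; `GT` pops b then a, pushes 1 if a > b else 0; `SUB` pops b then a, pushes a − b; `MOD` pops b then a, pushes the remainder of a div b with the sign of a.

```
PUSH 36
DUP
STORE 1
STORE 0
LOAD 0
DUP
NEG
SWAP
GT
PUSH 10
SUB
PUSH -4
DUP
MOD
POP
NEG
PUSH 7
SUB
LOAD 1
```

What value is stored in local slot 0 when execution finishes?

36

PUSH 36 : [36]
DUP     : [36, 36]
STORE 1 : [36]
STORE 0 : []
LOAD 0  : [36]
DUP     : [36, 36]
NEG     : [36, -36]
SWAP    : [-36, 36]
GT      : [0]
PUSH 10 : [0, 10]
SUB     : [-10]
PUSH -4 : [-10, -4]
DUP     : [-10, -4, -4]
MOD     : [-10, 0]
POP     : [-10]
NEG     : [10]
PUSH 7  : [10, 7]
SUB     : [3]
LOAD 1  : [3, 36]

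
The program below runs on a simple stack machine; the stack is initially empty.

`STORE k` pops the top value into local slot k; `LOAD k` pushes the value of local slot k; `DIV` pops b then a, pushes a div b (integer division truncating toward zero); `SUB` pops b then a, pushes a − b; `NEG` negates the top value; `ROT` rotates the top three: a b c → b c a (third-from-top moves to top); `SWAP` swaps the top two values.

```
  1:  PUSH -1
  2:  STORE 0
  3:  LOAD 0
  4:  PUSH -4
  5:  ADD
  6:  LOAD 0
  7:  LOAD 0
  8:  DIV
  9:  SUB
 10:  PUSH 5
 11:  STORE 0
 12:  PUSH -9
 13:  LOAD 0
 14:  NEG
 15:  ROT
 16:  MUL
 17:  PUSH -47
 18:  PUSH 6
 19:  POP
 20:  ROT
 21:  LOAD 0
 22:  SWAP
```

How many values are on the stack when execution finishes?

PUSH -1  -> [-1]
STORE 0  -> []
LOAD 0   -> [-1]
PUSH -4  -> [-1, -4]
ADD      -> [-5]
LOAD 0   -> [-5, -1]
LOAD 0   -> [-5, -1, -1]
DIV      -> [-5, 1]
SUB      -> [-6]
PUSH 5   -> [-6, 5]
STORE 0  -> [-6]
PUSH -9  -> [-6, -9]
LOAD 0   -> [-6, -9, 5]
NEG      -> [-6, -9, -5]
ROT      -> [-9, -5, -6]
MUL      -> [-9, 30]
PUSH -47 -> [-9, 30, -47]
PUSH 6   -> [-9, 30, -47, 6]
POP      -> [-9, 30, -47]
ROT      -> [30, -47, -9]
LOAD 0   -> [30, -47, -9, 5]
SWAP     -> [30, -47, 5, -9]

4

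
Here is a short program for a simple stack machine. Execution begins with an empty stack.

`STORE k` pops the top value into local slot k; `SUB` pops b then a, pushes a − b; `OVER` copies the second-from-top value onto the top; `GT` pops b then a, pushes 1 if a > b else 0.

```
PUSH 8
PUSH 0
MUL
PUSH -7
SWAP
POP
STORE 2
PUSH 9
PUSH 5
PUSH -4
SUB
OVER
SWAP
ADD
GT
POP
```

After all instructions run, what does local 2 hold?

-7

PUSH 8  -> 8
PUSH 0  -> 8 0
MUL     -> 0
PUSH -7 -> 0 -7
SWAP    -> -7 0
POP     -> -7
STORE 2 -> (empty)
PUSH 9  -> 9
PUSH 5  -> 9 5
PUSH -4 -> 9 5 -4
SUB     -> 9 9
OVER    -> 9 9 9
SWAP    -> 9 9 9
ADD     -> 9 18
GT      -> 0
POP     -> (empty)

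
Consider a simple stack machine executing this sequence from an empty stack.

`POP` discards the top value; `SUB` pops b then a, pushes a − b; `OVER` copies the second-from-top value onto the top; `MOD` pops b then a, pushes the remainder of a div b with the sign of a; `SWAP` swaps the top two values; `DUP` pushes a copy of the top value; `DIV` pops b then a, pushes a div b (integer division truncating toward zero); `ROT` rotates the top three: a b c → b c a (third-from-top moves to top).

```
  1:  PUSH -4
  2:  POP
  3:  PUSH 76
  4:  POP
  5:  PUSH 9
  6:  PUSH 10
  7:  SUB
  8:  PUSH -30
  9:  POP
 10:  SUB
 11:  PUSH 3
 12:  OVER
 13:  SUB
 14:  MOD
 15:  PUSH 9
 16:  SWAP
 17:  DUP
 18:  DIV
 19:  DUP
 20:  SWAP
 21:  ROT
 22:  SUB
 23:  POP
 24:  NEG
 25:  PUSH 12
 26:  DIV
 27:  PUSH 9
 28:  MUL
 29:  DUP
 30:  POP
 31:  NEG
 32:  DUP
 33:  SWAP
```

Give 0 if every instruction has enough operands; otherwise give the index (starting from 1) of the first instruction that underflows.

PUSH -4   [-4]
POP       []
PUSH 76   [76]
POP       []
PUSH 9    [9]
PUSH 10   [9, 10]
SUB       [-1]
PUSH -30  [-1, -30]
POP       [-1]
SUB  — needs 2 operands, stack has 1 → underflow

10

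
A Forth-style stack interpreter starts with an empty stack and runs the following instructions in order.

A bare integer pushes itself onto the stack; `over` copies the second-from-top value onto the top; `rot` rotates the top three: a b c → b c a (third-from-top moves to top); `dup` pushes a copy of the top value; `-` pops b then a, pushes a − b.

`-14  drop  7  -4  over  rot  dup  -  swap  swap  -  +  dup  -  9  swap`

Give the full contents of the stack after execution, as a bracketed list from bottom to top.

[9, 0]

-14  -> -14
drop -> (empty)
7    -> 7
-4   -> 7 -4
over -> 7 -4 7
rot  -> -4 7 7
dup  -> -4 7 7 7
-    -> -4 7 0
swap -> -4 0 7
swap -> -4 7 0
-    -> -4 7
+    -> 3
dup  -> 3 3
-    -> 0
9    -> 0 9
swap -> 9 0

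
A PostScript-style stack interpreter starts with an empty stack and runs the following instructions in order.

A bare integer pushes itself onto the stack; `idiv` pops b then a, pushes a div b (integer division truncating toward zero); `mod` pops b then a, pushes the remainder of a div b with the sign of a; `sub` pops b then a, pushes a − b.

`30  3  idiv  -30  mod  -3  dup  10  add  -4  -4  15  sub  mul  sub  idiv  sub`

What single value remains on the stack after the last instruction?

10

30   → 30
3    → 30 3
idiv → 10
-30  → 10 -30
mod  → 10
-3   → 10 -3
dup  → 10 -3 -3
10   → 10 -3 -3 10
add  → 10 -3 7
-4   → 10 -3 7 -4
-4   → 10 -3 7 -4 -4
15   → 10 -3 7 -4 -4 15
sub  → 10 -3 7 -4 -19
mul  → 10 -3 7 76
sub  → 10 -3 -69
idiv → 10 0
sub  → 10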